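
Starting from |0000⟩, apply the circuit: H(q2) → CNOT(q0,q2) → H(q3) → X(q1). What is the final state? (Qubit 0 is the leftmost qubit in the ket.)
1/2|0100⟩ + 1/2|0101⟩ + 1/2|0110⟩ + 1/2|0111⟩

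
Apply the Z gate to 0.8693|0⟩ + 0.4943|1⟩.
0.8693|0⟩ - 0.4943|1⟩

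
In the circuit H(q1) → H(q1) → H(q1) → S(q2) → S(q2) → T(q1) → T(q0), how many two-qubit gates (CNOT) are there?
0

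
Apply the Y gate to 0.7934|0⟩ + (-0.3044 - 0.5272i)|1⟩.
(-0.5272 + 0.3044i)|0⟩ + 0.7934i|1⟩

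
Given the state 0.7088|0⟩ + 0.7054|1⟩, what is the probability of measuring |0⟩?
0.5024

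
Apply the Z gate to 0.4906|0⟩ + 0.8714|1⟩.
0.4906|0⟩ - 0.8714|1⟩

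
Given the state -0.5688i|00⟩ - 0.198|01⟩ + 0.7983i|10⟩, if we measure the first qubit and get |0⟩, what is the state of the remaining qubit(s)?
-0.9444i|0⟩ - 0.3288|1⟩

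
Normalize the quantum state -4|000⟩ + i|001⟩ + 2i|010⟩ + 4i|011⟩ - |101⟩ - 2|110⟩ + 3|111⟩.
-0.5601|000⟩ + 0.14i|001⟩ + 0.2801i|010⟩ + 0.5601i|011⟩ - 0.14|101⟩ - 0.2801|110⟩ + 0.4201|111⟩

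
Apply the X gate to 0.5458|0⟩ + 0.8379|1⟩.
0.8379|0⟩ + 0.5458|1⟩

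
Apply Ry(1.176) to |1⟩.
-0.5547|0⟩ + 0.8321|1⟩

Ry(1.176) = [[cos(θ/2), −sin(θ/2)], [sin(θ/2), cos(θ/2)]]; θ = 1.176, cos(θ/2) ≈ 0.832052, sin(θ/2) ≈ 0.554698.
With a = amp(|0⟩) = 0 and b = amp(|1⟩) = 1:
new amp(|0⟩) = (0.832052)·a + (-0.554698)·b = -0.5547
new amp(|1⟩) = (0.554698)·a + (0.832052)·b = 0.8321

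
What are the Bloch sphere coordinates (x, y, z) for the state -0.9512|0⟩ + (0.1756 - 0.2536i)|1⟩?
(-0.3341, 0.4824, 0.8096)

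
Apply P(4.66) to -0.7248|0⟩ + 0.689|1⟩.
-0.7248|0⟩ + (-0.03608 - 0.6881i)|1⟩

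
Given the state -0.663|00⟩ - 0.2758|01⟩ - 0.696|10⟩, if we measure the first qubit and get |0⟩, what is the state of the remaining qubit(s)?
-0.9233|0⟩ - 0.3841|1⟩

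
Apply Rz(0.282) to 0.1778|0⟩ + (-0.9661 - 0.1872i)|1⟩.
(0.176 - 0.02499i)|0⟩ + (-0.9302 - 0.3211i)|1⟩

Rz(0.282) = [[e^(−iθ/2), 0], [0, e^(iθ/2)]] with e^(±iθ/2) = cos(θ/2) ± i·sin(θ/2); θ = 0.282, cos(θ/2) ≈ 0.990076, sin(θ/2) ≈ 0.140533.
With a = amp(|0⟩) = 0.1778 and b = amp(|1⟩) = (-0.9661 - 0.1872i):
new amp(|0⟩) = (0.990076 - 0.140533i)·a = (0.176 - 0.02499i)
new amp(|1⟩) = (0.990076 + 0.140533i)·b = (-0.9302 - 0.3211i)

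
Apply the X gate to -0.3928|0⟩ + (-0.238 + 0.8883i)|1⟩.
(-0.238 + 0.8883i)|0⟩ - 0.3928|1⟩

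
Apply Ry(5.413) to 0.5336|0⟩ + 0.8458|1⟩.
-0.8404|0⟩ - 0.5421|1⟩

Ry(5.413) = [[cos(θ/2), −sin(θ/2)], [sin(θ/2), cos(θ/2)]]; θ = 5.413, cos(θ/2) ≈ -0.906831, sin(θ/2) ≈ 0.421494.
With a = amp(|0⟩) = 0.5336 and b = amp(|1⟩) = 0.8458:
new amp(|0⟩) = (-0.906831)·a + (-0.421494)·b = -0.8404
new amp(|1⟩) = (0.421494)·a + (-0.906831)·b = -0.5421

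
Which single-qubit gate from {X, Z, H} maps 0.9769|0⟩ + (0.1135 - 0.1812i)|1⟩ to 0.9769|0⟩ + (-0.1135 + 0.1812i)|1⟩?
Z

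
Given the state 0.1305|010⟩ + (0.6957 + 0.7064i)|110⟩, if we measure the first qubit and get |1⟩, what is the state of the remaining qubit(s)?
(0.7017 + 0.7125i)|10⟩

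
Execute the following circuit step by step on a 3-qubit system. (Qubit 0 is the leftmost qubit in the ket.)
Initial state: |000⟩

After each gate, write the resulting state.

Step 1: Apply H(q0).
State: 1/√2|000⟩ + 1/√2|100⟩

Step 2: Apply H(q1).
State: 1/2|000⟩ + 1/2|010⟩ + 1/2|100⟩ + 1/2|110⟩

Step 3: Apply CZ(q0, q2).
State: 1/2|000⟩ + 1/2|010⟩ + 1/2|100⟩ + 1/2|110⟩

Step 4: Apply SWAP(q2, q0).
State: 1/2|000⟩ + 1/2|001⟩ + 1/2|010⟩ + 1/2|011⟩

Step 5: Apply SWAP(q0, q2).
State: 1/2|000⟩ + 1/2|010⟩ + 1/2|100⟩ + 1/2|110⟩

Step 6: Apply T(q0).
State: 1/2|000⟩ + 1/2|010⟩ + (1/√8 + (1/√8)i)|100⟩ + (1/√8 + (1/√8)i)|110⟩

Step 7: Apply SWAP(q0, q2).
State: 1/2|000⟩ + (1/√8 + (1/√8)i)|001⟩ + 1/2|010⟩ + (1/√8 + (1/√8)i)|011⟩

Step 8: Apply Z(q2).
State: 1/2|000⟩ + (-1/√8 - (1/√8)i)|001⟩ + 1/2|010⟩ + (-1/√8 - (1/√8)i)|011⟩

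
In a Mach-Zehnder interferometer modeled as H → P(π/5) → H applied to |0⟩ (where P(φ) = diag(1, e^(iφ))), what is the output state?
(0.9045 + 0.2939i)|0⟩ + (0.09549 - 0.2939i)|1⟩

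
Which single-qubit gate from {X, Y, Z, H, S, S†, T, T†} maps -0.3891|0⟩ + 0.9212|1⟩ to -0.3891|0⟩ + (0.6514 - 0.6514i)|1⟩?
T†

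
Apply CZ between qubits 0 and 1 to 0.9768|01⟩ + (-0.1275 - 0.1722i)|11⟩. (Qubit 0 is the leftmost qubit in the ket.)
0.9768|01⟩ + (0.1275 + 0.1722i)|11⟩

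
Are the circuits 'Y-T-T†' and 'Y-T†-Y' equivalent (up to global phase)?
No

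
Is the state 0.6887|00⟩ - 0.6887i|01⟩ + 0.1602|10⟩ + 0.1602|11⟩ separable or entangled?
Entangled

Writing the state as a|00⟩ + b|01⟩ + c|10⟩ + d|11⟩, it is a product state iff ad − bc = 0.
Here (a, b, c, d) = (0.6887, -0.6887i, 0.1602, 0.1602): ad − bc = (0.6887)(0.1602) − (-0.6887i)(0.1602) = (0.1103 + 0.1103i) ≠ 0, so the state is entangled.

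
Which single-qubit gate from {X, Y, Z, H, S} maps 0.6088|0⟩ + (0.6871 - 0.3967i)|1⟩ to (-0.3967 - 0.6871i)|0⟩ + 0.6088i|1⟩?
Y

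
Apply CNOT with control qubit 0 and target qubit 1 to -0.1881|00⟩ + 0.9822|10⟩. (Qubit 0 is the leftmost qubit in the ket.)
-0.1881|00⟩ + 0.9822|11⟩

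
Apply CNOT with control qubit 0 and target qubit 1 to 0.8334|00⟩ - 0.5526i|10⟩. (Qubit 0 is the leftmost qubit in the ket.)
0.8334|00⟩ - 0.5526i|11⟩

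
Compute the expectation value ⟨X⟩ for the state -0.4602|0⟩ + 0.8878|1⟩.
-0.8171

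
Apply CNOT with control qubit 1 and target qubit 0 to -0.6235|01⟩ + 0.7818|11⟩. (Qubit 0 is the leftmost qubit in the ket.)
0.7818|01⟩ - 0.6235|11⟩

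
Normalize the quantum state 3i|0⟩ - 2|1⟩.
0.8321i|0⟩ - 0.5547|1⟩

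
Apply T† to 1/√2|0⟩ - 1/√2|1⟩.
1/√2|0⟩ + (-1/2 + (1/2)i)|1⟩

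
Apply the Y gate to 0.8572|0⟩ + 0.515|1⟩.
-0.515i|0⟩ + 0.8572i|1⟩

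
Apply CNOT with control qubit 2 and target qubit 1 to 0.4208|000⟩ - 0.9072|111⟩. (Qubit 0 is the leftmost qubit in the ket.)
0.4208|000⟩ - 0.9072|101⟩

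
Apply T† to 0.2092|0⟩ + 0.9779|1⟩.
0.2092|0⟩ + (0.6915 - 0.6915i)|1⟩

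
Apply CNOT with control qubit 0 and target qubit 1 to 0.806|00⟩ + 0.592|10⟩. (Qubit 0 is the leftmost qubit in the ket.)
0.806|00⟩ + 0.592|11⟩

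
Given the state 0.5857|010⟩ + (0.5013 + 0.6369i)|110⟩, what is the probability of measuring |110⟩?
0.6569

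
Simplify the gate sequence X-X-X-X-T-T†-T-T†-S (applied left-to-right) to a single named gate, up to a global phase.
S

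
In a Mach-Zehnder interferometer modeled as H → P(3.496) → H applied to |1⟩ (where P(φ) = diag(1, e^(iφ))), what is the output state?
(0.9689 + 0.1735i)|0⟩ + (0.03107 - 0.1735i)|1⟩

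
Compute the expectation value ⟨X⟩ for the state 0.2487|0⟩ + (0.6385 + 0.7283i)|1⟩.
0.3176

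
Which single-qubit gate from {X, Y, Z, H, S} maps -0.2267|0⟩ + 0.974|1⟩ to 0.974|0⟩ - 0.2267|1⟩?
X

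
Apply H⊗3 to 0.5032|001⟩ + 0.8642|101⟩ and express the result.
0.4834|000⟩ - 0.4834|001⟩ + 0.4834|010⟩ - 0.4834|011⟩ - 0.1276|100⟩ + 0.1276|101⟩ - 0.1276|110⟩ + 0.1276|111⟩

H⊗3 gives amp(|y⟩) = (1/2√2) Σ_x (−1)^(x·y) amp(|x⟩), where x·y is the number of positions in which both x and y have a 1.
|000⟩: (0.5032 + 0.8642)/(2√2) = 0.4834
|001⟩: (-0.5032 - 0.8642)/(2√2) = -0.4834
|010⟩: (0.5032 + 0.8642)/(2√2) = 0.4834
|011⟩: (-0.5032 - 0.8642)/(2√2) = -0.4834
|100⟩: (0.5032 - 0.8642)/(2√2) = -0.1276
|101⟩: (-0.5032 + 0.8642)/(2√2) = 0.1276
|110⟩: (0.5032 - 0.8642)/(2√2) = -0.1276
|111⟩: (-0.5032 + 0.8642)/(2√2) = 0.1276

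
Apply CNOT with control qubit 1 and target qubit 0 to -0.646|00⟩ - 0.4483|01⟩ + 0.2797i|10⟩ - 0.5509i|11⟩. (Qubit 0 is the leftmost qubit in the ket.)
-0.646|00⟩ - 0.5509i|01⟩ + 0.2797i|10⟩ - 0.4483|11⟩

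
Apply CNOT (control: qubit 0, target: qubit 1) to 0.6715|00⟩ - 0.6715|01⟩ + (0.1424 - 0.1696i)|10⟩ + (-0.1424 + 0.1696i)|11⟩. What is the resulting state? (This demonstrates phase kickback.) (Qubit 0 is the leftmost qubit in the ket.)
0.6715|00⟩ - 0.6715|01⟩ + (-0.1424 + 0.1696i)|10⟩ + (0.1424 - 0.1696i)|11⟩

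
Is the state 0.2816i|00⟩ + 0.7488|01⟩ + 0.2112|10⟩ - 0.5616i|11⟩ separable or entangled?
Separable

Writing the state as a|00⟩ + b|01⟩ + c|10⟩ + d|11⟩, it is a product state iff ad − bc = 0.
Here (a, b, c, d) = (0.2816i, 0.7488, 0.2112, -0.5616i): ad − bc = (0.2816i)(-0.5616i) − (0.7488)(0.2112) = 0, so the state is separable.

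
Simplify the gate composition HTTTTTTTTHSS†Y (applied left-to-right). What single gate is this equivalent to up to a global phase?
Y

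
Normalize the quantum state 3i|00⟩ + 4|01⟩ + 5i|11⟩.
0.4243i|00⟩ + 0.5657|01⟩ + (1/√2)i|11⟩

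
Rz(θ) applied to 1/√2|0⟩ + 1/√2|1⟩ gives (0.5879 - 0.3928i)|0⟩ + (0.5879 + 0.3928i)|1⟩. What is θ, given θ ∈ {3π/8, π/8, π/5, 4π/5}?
3π/8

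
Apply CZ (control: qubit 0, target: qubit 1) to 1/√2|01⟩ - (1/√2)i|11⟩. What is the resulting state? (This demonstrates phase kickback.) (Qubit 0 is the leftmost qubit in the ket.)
1/√2|01⟩ + (1/√2)i|11⟩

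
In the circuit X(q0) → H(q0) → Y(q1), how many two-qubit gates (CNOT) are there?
0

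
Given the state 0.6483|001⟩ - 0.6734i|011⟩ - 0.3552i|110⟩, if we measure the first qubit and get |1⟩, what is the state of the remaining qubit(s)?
-i|10⟩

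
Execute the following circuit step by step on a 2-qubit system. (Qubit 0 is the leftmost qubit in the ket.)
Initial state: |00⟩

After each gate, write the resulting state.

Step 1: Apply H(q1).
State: 1/√2|00⟩ + 1/√2|01⟩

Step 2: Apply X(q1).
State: 1/√2|00⟩ + 1/√2|01⟩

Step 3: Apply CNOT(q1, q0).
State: 1/√2|00⟩ + 1/√2|11⟩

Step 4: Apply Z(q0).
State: 1/√2|00⟩ - 1/√2|11⟩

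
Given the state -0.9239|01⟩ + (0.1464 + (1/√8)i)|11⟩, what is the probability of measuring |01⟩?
0.8536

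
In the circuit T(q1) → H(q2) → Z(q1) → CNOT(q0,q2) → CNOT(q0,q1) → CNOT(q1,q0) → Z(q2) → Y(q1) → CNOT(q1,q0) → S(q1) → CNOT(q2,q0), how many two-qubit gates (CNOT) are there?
5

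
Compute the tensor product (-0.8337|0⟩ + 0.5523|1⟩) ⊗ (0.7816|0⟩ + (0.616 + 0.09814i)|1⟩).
-0.6516|00⟩ + (-0.5136 - 0.08182i)|01⟩ + 0.4317|10⟩ + (0.3402 + 0.0542i)|11⟩

amp(|b₁b₂…⟩) = product of the factor amplitudes for bits b₁, b₂, …; only kets whose every factor amplitude is nonzero survive.
|00⟩: (-0.8337)(0.7816) = -0.6516
|01⟩: (-0.8337)(0.616 + 0.09814i) = (-0.5136 - 0.08182i)
|10⟩: (0.5523)(0.7816) = 0.4317
|11⟩: (0.5523)(0.616 + 0.09814i) = (0.3402 + 0.0542i)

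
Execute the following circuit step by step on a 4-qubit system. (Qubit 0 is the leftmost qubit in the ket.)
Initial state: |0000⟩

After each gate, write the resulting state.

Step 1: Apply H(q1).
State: 1/√2|0000⟩ + 1/√2|0100⟩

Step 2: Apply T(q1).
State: 1/√2|0000⟩ + (1/2 + (1/2)i)|0100⟩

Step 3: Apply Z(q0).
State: 1/√2|0000⟩ + (1/2 + (1/2)i)|0100⟩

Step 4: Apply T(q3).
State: 1/√2|0000⟩ + (1/2 + (1/2)i)|0100⟩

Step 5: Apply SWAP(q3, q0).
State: 1/√2|0000⟩ + (1/2 + (1/2)i)|0100⟩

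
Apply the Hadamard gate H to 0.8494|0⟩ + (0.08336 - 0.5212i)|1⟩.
(0.6596 - 0.3685i)|0⟩ + (0.5417 + 0.3685i)|1⟩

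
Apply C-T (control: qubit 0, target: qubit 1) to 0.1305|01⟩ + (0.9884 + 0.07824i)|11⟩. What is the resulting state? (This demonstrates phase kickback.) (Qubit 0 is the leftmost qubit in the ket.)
0.1305|01⟩ + (0.6436 + 0.7542i)|11⟩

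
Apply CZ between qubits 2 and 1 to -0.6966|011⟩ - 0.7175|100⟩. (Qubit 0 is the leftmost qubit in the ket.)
0.6966|011⟩ - 0.7175|100⟩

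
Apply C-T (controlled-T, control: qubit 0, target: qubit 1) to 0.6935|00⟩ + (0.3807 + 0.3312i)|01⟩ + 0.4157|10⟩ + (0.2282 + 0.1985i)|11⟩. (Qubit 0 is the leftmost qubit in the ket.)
0.6935|00⟩ + (0.3807 + 0.3312i)|01⟩ + 0.4157|10⟩ + (0.021 + 0.3017i)|11⟩

C-T leaves the control-|0⟩ kets |00⟩, |01⟩ unchanged and applies T to qubit 1 on the control-|1⟩ pair (|10⟩, |11⟩).
T = [[1, 0], [0, (1/√2 + (1/√2)i)]].
With a = amp(|10⟩) = 0.4157 and b = amp(|11⟩) = (0.2282 + 0.1985i):
new amp(|10⟩) = (1)·a = 0.4157
new amp(|11⟩) = (1/√2 + (1/√2)i)·b = (0.021 + 0.3017i)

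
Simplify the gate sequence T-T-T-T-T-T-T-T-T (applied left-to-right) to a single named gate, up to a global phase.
T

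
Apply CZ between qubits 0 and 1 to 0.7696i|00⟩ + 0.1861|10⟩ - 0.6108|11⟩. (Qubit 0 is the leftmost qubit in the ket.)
0.7696i|00⟩ + 0.1861|10⟩ + 0.6108|11⟩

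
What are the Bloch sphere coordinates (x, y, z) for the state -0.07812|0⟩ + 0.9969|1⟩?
(-0.1558, 0, -0.9877)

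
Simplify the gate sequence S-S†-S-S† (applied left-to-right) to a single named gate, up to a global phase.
I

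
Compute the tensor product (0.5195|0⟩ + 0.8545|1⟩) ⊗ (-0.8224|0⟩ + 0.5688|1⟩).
-0.4272|00⟩ + 0.2955|01⟩ - 0.7027|10⟩ + 0.486|11⟩

amp(|b₁b₂…⟩) = product of the factor amplitudes for bits b₁, b₂, …; only kets whose every factor amplitude is nonzero survive.
|00⟩: (0.5195)(-0.8224) = -0.4272
|01⟩: (0.5195)(0.5688) = 0.2955
|10⟩: (0.8545)(-0.8224) = -0.7027
|11⟩: (0.8545)(0.5688) = 0.486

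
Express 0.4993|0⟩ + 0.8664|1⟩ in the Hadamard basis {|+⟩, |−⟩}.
0.9657|+⟩ - 0.2596|−⟩

With |ψ⟩ = α|0⟩ + β|1⟩, the Hadamard-basis coefficients are ⟨+|ψ⟩ = (α + β)/√2 and ⟨−|ψ⟩ = (α − β)/√2.
Here α = 0.4993, β = 0.8664: (α + β)/√2 = 0.9657, (α − β)/√2 = -0.2596.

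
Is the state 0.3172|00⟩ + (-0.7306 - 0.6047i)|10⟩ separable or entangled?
Separable

Writing the state as a|00⟩ + b|01⟩ + c|10⟩ + d|11⟩, it is a product state iff ad − bc = 0.
Here (a, b, c, d) = (0.3172, 0, (-0.7306 - 0.6047i), 0): ad − bc = (0.3172)(0) − (0)(-0.7306 - 0.6047i) = 0, so the state is separable.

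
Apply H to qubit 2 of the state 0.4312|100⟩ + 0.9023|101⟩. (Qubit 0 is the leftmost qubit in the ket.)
0.9429|100⟩ - 0.3331|101⟩

H on qubit 2 mixes each pair of kets that differ only in qubit 2: amplitudes (a, b) of (|…0…⟩, |…1…⟩) become ((a + b)/√2, (a − b)/√2). Kets absent from the input have amplitude 0.
(|100⟩, |101⟩): (a, b) = (0.4312, 0.9023) → (0.9429, -0.3331)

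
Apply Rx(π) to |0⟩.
-i|1⟩

Rx(π) = [[cos(θ/2), −i·sin(θ/2)], [−i·sin(θ/2), cos(θ/2)]]; θ = π, cos(θ/2) ≈ 0, sin(θ/2) ≈ 1.
With a = amp(|0⟩) = 1 and b = amp(|1⟩) = 0:
new amp(|0⟩) = (-i)·b = 0
new amp(|1⟩) = (-i)·a = -i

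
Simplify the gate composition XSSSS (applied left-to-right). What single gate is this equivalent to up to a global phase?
X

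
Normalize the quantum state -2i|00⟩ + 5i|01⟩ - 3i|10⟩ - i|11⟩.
-0.3203i|00⟩ + 0.8006i|01⟩ - 0.4804i|10⟩ - 0.1601i|11⟩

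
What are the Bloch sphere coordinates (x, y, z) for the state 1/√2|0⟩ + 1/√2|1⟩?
(1, 0, 0)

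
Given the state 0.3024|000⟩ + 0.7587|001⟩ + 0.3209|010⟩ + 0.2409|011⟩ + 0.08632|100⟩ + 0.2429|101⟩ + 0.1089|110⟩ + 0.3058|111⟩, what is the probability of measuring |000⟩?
0.09145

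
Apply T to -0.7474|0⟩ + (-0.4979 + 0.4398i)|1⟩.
-0.7474|0⟩ + (-0.6631 - 0.04108i)|1⟩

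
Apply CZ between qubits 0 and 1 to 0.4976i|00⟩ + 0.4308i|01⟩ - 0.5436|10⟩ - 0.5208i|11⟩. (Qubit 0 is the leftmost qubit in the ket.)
0.4976i|00⟩ + 0.4308i|01⟩ - 0.5436|10⟩ + 0.5208i|11⟩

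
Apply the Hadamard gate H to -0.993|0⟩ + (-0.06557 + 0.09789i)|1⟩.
(-0.7485 + 0.06922i)|0⟩ + (-0.6558 - 0.06922i)|1⟩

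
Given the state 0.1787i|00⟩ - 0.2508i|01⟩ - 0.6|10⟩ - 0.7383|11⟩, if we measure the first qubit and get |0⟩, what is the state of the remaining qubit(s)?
0.5803i|0⟩ - 0.8144i|1⟩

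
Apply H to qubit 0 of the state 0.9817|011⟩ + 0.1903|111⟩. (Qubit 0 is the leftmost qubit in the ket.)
0.8287|011⟩ + 0.5596|111⟩

H on qubit 0 mixes each pair of kets that differ only in qubit 0: amplitudes (a, b) of (|…0…⟩, |…1…⟩) become ((a + b)/√2, (a − b)/√2). Kets absent from the input have amplitude 0.
(|011⟩, |111⟩): (a, b) = (0.9817, 0.1903) → (0.8287, 0.5596)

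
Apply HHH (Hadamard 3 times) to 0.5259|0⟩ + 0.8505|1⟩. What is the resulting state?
0.9733|0⟩ - 0.2295|1⟩

H² = I, so H^3 = H: a single Hadamard. With (a, b) = (0.5259, 0.8505), H gives ((a + b)/√2, (a − b)/√2) = (0.9733, -0.2295).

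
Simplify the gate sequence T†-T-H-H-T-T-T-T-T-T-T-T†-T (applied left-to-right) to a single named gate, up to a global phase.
T†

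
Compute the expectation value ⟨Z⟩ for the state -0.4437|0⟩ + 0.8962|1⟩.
-0.6063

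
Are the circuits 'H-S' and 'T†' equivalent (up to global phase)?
No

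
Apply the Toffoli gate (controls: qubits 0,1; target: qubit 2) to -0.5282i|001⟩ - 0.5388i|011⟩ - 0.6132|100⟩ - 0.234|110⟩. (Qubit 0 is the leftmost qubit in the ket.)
-0.5282i|001⟩ - 0.5388i|011⟩ - 0.6132|100⟩ - 0.234|111⟩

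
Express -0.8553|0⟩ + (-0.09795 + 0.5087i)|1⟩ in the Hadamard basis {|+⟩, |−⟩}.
(-0.674 + 0.3597i)|+⟩ + (-0.5355 - 0.3597i)|−⟩

With |ψ⟩ = α|0⟩ + β|1⟩, the Hadamard-basis coefficients are ⟨+|ψ⟩ = (α + β)/√2 and ⟨−|ψ⟩ = (α − β)/√2.
Here α = -0.8553, β = (-0.09795 + 0.5087i): (α + β)/√2 = (-0.674 + 0.3597i), (α − β)/√2 = (-0.5355 - 0.3597i).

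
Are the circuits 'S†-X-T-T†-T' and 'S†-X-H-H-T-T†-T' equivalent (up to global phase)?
Yes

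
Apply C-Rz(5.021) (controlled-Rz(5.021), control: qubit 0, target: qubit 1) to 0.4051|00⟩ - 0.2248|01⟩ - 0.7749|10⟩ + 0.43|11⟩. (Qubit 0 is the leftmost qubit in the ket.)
0.4051|00⟩ - 0.2248|01⟩ + (0.6256 + 0.4572i)|10⟩ + (-0.3472 + 0.2537i)|11⟩

C-Rz(5.021) leaves the control-|0⟩ kets |00⟩, |01⟩ unchanged and applies Rz(5.021) to qubit 1 on the control-|1⟩ pair (|10⟩, |11⟩).
Rz(5.021) = [[e^(−iθ/2), 0], [0, e^(iθ/2)]] with e^(±iθ/2) = cos(θ/2) ± i·sin(θ/2); θ = 5.021, cos(θ/2) ≈ -0.807383, sin(θ/2) ≈ 0.590027.
With a = amp(|10⟩) = -0.7749 and b = amp(|11⟩) = 0.43:
new amp(|10⟩) = (-0.807383 - 0.590027i)·a = (0.6256 + 0.4572i)
new amp(|11⟩) = (-0.807383 + 0.590027i)·b = (-0.3472 + 0.2537i)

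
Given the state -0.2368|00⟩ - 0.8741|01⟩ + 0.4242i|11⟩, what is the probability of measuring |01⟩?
0.7641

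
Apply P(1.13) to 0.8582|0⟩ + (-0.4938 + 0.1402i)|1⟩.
0.8582|0⟩ + (-0.3375 - 0.3868i)|1⟩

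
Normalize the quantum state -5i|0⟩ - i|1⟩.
-0.9806i|0⟩ - 0.1961i|1⟩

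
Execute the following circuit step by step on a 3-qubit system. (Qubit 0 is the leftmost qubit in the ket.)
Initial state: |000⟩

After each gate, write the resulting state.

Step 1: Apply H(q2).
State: 1/√2|000⟩ + 1/√2|001⟩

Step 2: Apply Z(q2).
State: 1/√2|000⟩ - 1/√2|001⟩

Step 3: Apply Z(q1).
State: 1/√2|000⟩ - 1/√2|001⟩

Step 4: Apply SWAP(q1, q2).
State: 1/√2|000⟩ - 1/√2|010⟩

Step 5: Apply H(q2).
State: 1/2|000⟩ + 1/2|001⟩ - 1/2|010⟩ - 1/2|011⟩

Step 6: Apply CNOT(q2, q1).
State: 1/2|000⟩ - 1/2|001⟩ - 1/2|010⟩ + 1/2|011⟩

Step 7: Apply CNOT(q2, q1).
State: 1/2|000⟩ + 1/2|001⟩ - 1/2|010⟩ - 1/2|011⟩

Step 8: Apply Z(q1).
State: 1/2|000⟩ + 1/2|001⟩ + 1/2|010⟩ + 1/2|011⟩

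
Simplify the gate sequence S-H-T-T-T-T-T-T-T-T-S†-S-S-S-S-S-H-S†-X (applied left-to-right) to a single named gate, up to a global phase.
X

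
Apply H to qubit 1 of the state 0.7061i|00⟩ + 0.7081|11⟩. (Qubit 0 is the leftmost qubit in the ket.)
0.4993i|00⟩ + 0.4993i|01⟩ + 0.5007|10⟩ - 0.5007|11⟩

H on qubit 1 mixes each pair of kets that differ only in qubit 1: amplitudes (a, b) of (|…0…⟩, |…1…⟩) become ((a + b)/√2, (a − b)/√2). Kets absent from the input have amplitude 0.
(|00⟩, |01⟩): (a, b) = (0.7061i, 0) → (0.4993i, 0.4993i)
(|10⟩, |11⟩): (a, b) = (0, 0.7081) → (0.5007, -0.5007)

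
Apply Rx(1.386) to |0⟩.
0.7693|0⟩ - 0.6388i|1⟩

Rx(1.386) = [[cos(θ/2), −i·sin(θ/2)], [−i·sin(θ/2), cos(θ/2)]]; θ = 1.386, cos(θ/2) ≈ 0.769333, sin(θ/2) ≈ 0.638848.
With a = amp(|0⟩) = 1 and b = amp(|1⟩) = 0:
new amp(|0⟩) = (0.769333)·a + (-0.638848i)·b = 0.7693
new amp(|1⟩) = (-0.638848i)·a + (0.769333)·b = -0.6388i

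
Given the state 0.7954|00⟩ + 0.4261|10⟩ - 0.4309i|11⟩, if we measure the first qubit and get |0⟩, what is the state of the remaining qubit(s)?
|0⟩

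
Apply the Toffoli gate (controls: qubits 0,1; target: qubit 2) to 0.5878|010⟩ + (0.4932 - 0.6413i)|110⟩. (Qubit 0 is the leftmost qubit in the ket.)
0.5878|010⟩ + (0.4932 - 0.6413i)|111⟩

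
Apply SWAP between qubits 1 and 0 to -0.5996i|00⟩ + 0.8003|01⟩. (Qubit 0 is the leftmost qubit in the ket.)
-0.5996i|00⟩ + 0.8003|10⟩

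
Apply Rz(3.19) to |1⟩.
(-0.0242 + 0.9997i)|1⟩

Rz(3.19) = [[e^(−iθ/2), 0], [0, e^(iθ/2)]] with e^(±iθ/2) = cos(θ/2) ± i·sin(θ/2); θ = 3.19, cos(θ/2) ≈ -0.0242013, sin(θ/2) ≈ 0.999707.
With a = amp(|0⟩) = 0 and b = amp(|1⟩) = 1:
new amp(|0⟩) = (-0.0242013 - 0.999707i)·a = 0
new amp(|1⟩) = (-0.0242013 + 0.999707i)·b = (-0.0242 + 0.9997i)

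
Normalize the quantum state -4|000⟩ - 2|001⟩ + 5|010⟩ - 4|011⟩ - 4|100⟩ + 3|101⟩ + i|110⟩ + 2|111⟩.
-0.4193|000⟩ - 0.2097|001⟩ + 0.5241|010⟩ - 0.4193|011⟩ - 0.4193|100⟩ + 0.3145|101⟩ + 0.1048i|110⟩ + 0.2097|111⟩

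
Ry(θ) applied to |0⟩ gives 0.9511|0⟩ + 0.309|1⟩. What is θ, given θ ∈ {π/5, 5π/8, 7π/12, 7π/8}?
π/5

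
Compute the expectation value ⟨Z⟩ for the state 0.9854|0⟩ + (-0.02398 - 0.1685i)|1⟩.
0.942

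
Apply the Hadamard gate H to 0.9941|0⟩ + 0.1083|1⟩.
0.7795|0⟩ + 0.6264|1⟩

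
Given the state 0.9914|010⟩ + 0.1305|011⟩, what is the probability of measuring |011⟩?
0.01703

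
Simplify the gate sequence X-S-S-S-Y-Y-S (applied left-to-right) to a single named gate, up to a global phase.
X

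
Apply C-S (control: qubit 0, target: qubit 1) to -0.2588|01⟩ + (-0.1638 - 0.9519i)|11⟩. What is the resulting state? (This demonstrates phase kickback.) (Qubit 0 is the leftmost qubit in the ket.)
-0.2588|01⟩ + (0.9519 - 0.1638i)|11⟩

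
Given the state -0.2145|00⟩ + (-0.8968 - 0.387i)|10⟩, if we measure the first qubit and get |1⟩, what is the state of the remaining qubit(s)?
(-0.9182 - 0.3962i)|0⟩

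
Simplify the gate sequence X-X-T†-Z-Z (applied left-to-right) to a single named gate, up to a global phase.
T†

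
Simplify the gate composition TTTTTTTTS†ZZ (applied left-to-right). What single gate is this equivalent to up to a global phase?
S†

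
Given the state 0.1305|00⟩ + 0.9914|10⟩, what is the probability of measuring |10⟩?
0.9829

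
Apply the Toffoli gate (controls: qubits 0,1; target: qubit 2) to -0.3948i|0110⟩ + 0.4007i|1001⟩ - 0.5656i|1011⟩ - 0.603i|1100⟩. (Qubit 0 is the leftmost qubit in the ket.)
-0.3948i|0110⟩ + 0.4007i|1001⟩ - 0.5656i|1011⟩ - 0.603i|1110⟩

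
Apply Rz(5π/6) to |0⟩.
(0.2588 - 0.9659i)|0⟩

Rz(5π/6) = [[e^(−iθ/2), 0], [0, e^(iθ/2)]] with e^(±iθ/2) = cos(θ/2) ± i·sin(θ/2); θ = 5π/6, cos(θ/2) ≈ 0.258819, sin(θ/2) ≈ 0.965926.
With a = amp(|0⟩) = 1 and b = amp(|1⟩) = 0:
new amp(|0⟩) = (0.258819 - 0.965926i)·a = (0.2588 - 0.9659i)
new amp(|1⟩) = (0.258819 + 0.965926i)·b = 0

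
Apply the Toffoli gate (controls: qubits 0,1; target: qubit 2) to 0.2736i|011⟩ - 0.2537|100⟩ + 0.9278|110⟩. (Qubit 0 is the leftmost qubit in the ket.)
0.2736i|011⟩ - 0.2537|100⟩ + 0.9278|111⟩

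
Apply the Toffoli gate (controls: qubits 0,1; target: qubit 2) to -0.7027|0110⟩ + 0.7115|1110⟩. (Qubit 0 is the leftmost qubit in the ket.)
-0.7027|0110⟩ + 0.7115|1100⟩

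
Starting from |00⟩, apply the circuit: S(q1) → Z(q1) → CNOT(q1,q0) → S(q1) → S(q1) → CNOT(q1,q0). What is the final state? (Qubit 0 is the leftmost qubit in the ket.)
|00⟩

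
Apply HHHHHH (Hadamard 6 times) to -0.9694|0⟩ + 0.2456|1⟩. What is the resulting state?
-0.9694|0⟩ + 0.2456|1⟩

H² = I, so an even number of Hadamards cancels: H^6 = I and the state is unchanged.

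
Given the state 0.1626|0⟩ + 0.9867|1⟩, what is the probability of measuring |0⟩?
0.02644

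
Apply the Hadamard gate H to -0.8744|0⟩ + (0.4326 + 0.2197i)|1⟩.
(-0.3124 + 0.1554i)|0⟩ + (-0.9242 - 0.1554i)|1⟩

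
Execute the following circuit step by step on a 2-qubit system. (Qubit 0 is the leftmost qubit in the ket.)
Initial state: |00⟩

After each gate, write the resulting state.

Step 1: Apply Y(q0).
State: i|10⟩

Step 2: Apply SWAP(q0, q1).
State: i|01⟩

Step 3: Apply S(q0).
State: i|01⟩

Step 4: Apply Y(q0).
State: -|11⟩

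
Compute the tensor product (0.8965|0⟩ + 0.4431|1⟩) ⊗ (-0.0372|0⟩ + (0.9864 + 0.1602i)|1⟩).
-0.03335|00⟩ + (0.8843 + 0.1436i)|01⟩ - 0.01648|10⟩ + (0.4371 + 0.07098i)|11⟩

amp(|b₁b₂…⟩) = product of the factor amplitudes for bits b₁, b₂, …; only kets whose every factor amplitude is nonzero survive.
|00⟩: (0.8965)(-0.0372) = -0.03335
|01⟩: (0.8965)(0.9864 + 0.1602i) = (0.8843 + 0.1436i)
|10⟩: (0.4431)(-0.0372) = -0.01648
|11⟩: (0.4431)(0.9864 + 0.1602i) = (0.4371 + 0.07098i)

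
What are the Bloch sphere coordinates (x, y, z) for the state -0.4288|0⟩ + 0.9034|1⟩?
(-0.7748, 0, -0.6323)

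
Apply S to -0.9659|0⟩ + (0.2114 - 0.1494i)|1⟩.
-0.9659|0⟩ + (0.1494 + 0.2114i)|1⟩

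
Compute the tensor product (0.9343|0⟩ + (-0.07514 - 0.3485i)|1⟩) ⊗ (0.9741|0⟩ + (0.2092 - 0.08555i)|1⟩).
0.9101|00⟩ + (0.1955 - 0.07993i)|01⟩ + (-0.07319 - 0.3395i)|10⟩ + (-0.04553 - 0.06648i)|11⟩

amp(|b₁b₂…⟩) = product of the factor amplitudes for bits b₁, b₂, …; only kets whose every factor amplitude is nonzero survive.
|00⟩: (0.9343)(0.9741) = 0.9101
|01⟩: (0.9343)(0.2092 - 0.08555i) = (0.1955 - 0.07993i)
|10⟩: (-0.07514 - 0.3485i)(0.9741) = (-0.07319 - 0.3395i)
|11⟩: (-0.07514 - 0.3485i)(0.2092 - 0.08555i) = (-0.04553 - 0.06648i)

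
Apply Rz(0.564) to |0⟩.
(0.9605 - 0.2783i)|0⟩

Rz(0.564) = [[e^(−iθ/2), 0], [0, e^(iθ/2)]] with e^(±iθ/2) = cos(θ/2) ± i·sin(θ/2); θ = 0.564, cos(θ/2) ≈ 0.960501, sin(θ/2) ≈ 0.278277.
With a = amp(|0⟩) = 1 and b = amp(|1⟩) = 0:
new amp(|0⟩) = (0.960501 - 0.278277i)·a = (0.9605 - 0.2783i)
new amp(|1⟩) = (0.960501 + 0.278277i)·b = 0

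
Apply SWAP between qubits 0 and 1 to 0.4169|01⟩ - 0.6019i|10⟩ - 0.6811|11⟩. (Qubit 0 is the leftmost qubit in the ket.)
-0.6019i|01⟩ + 0.4169|10⟩ - 0.6811|11⟩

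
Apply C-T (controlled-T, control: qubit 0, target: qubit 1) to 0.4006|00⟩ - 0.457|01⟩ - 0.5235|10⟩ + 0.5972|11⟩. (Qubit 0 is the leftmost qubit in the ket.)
0.4006|00⟩ - 0.457|01⟩ - 0.5235|10⟩ + (0.4223 + 0.4223i)|11⟩

C-T leaves the control-|0⟩ kets |00⟩, |01⟩ unchanged and applies T to qubit 1 on the control-|1⟩ pair (|10⟩, |11⟩).
T = [[1, 0], [0, (1/√2 + (1/√2)i)]].
With a = amp(|10⟩) = -0.5235 and b = amp(|11⟩) = 0.5972:
new amp(|10⟩) = (1)·a = -0.5235
new amp(|11⟩) = (1/√2 + (1/√2)i)·b = (0.4223 + 0.4223i)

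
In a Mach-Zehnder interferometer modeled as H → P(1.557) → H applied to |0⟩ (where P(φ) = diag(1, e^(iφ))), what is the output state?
(0.5069 + 0.5i)|0⟩ + (0.4931 - 0.5i)|1⟩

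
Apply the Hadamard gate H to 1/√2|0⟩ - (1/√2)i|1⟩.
(1/2 - (1/2)i)|0⟩ + (1/2 + (1/2)i)|1⟩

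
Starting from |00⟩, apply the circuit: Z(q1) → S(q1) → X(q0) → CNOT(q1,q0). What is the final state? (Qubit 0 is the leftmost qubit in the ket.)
|10⟩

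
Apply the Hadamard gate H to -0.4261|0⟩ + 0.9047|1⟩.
0.3384|0⟩ - 0.941|1⟩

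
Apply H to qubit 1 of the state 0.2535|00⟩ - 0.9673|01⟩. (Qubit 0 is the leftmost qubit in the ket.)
-0.5047|00⟩ + 0.8632|01⟩

H on qubit 1 mixes each pair of kets that differ only in qubit 1: amplitudes (a, b) of (|…0…⟩, |…1…⟩) become ((a + b)/√2, (a − b)/√2). Kets absent from the input have amplitude 0.
(|00⟩, |01⟩): (a, b) = (0.2535, -0.9673) → (-0.5047, 0.8632)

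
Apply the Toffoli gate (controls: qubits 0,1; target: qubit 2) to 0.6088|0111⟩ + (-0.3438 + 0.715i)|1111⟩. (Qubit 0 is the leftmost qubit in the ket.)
0.6088|0111⟩ + (-0.3438 + 0.715i)|1101⟩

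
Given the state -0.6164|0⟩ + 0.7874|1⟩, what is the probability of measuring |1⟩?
0.62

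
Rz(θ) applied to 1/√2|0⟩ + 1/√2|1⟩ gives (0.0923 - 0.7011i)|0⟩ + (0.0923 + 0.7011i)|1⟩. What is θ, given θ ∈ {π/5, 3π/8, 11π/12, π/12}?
11π/12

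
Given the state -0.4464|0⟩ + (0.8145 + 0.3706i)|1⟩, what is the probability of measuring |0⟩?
0.1993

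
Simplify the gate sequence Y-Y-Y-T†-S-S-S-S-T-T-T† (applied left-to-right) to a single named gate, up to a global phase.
Y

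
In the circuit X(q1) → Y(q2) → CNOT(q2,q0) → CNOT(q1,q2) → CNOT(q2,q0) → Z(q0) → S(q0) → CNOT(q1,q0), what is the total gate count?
8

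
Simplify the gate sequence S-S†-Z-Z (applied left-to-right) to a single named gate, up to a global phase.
I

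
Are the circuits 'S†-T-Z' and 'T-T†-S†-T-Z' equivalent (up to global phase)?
Yes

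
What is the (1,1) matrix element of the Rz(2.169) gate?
(0.4674 + 0.8841i)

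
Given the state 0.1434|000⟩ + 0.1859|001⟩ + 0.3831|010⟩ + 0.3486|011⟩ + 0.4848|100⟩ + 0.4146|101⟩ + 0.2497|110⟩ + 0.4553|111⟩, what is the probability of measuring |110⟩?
0.06235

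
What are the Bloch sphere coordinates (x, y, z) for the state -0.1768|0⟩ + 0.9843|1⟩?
(-0.348, 0, -0.9376)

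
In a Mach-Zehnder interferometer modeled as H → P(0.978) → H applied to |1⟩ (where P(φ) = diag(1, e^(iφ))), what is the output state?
(0.2207 - 0.4147i)|0⟩ + (0.7793 + 0.4147i)|1⟩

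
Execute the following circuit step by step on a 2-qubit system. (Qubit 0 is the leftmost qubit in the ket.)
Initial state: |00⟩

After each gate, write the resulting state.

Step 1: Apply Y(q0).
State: i|10⟩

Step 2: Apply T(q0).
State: (-1/√2 + (1/√2)i)|10⟩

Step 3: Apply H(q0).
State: (-1/2 + (1/2)i)|00⟩ + (1/2 - (1/2)i)|10⟩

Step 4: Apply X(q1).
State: (-1/2 + (1/2)i)|01⟩ + (1/2 - (1/2)i)|11⟩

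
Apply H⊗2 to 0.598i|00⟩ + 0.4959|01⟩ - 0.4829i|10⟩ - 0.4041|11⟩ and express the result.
(0.0459 + 0.05755i)|00⟩ + (-0.0459 + 0.05755i)|01⟩ + (0.45 + 0.5405i)|10⟩ + (-0.45 + 0.5405i)|11⟩

H⊗2 gives amp(|y⟩) = (1/2) Σ_x (−1)^(x·y) amp(|x⟩), where x·y is the number of positions in which both x and y have a 1.
|00⟩: (0.598i + 0.4959 - 0.4829i - 0.4041)/2 = (0.0459 + 0.05755i)
|01⟩: (0.598i - 0.4959 - 0.4829i + 0.4041)/2 = (-0.0459 + 0.05755i)
|10⟩: (0.598i + 0.4959 + 0.4829i + 0.4041)/2 = (0.45 + 0.5405i)
|11⟩: (0.598i - 0.4959 + 0.4829i - 0.4041)/2 = (-0.45 + 0.5405i)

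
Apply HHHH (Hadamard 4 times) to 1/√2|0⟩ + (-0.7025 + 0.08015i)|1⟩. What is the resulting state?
1/√2|0⟩ + (-0.7025 + 0.08015i)|1⟩

H² = I, so an even number of Hadamards cancels: H^4 = I and the state is unchanged.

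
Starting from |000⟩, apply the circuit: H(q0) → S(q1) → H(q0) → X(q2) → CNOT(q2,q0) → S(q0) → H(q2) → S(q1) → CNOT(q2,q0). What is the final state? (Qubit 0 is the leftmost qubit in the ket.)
-(1/√2)i|001⟩ + (1/√2)i|100⟩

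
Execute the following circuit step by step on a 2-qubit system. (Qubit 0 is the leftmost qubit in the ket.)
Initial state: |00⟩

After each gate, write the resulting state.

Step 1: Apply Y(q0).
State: i|10⟩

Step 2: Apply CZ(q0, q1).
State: i|10⟩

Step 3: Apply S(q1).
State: i|10⟩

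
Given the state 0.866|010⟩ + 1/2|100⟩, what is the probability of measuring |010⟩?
0.75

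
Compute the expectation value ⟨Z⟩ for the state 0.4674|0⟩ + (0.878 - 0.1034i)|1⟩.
-0.5631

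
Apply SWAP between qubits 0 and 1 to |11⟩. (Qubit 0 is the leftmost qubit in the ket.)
|11⟩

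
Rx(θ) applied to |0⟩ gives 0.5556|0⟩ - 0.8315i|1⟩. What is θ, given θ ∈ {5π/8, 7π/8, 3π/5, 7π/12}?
5π/8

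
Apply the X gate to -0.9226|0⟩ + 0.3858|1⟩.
0.3858|0⟩ - 0.9226|1⟩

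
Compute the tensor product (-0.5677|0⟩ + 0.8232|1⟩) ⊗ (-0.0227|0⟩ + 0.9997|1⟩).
0.01289|00⟩ - 0.5675|01⟩ - 0.01869|10⟩ + 0.823|11⟩

amp(|b₁b₂…⟩) = product of the factor amplitudes for bits b₁, b₂, …; only kets whose every factor amplitude is nonzero survive.
|00⟩: (-0.5677)(-0.0227) = 0.01289
|01⟩: (-0.5677)(0.9997) = -0.5675
|10⟩: (0.8232)(-0.0227) = -0.01869
|11⟩: (0.8232)(0.9997) = 0.823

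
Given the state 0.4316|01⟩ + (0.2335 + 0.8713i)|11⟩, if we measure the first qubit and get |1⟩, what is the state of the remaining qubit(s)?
(0.2589 + 0.9659i)|1⟩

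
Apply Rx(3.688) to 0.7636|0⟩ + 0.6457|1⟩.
(-0.206 - 0.6218i)|0⟩ + (-0.1742 - 0.7353i)|1⟩

Rx(3.688) = [[cos(θ/2), −i·sin(θ/2)], [−i·sin(θ/2), cos(θ/2)]]; θ = 3.688, cos(θ/2) ≈ -0.269818, sin(θ/2) ≈ 0.962911.
With a = amp(|0⟩) = 0.7636 and b = amp(|1⟩) = 0.6457:
new amp(|0⟩) = (-0.269818)·a + (-0.962911i)·b = (-0.206 - 0.6218i)
new amp(|1⟩) = (-0.962911i)·a + (-0.269818)·b = (-0.1742 - 0.7353i)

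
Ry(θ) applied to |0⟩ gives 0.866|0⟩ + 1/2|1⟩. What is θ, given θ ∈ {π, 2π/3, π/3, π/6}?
π/3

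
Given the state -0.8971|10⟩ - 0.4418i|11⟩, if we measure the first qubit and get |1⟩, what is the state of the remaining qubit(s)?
-0.8971|0⟩ - 0.4418i|1⟩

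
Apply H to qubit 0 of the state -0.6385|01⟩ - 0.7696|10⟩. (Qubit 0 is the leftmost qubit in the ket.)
-0.5442|00⟩ - 0.4515|01⟩ + 0.5442|10⟩ - 0.4515|11⟩

H on qubit 0 mixes each pair of kets that differ only in qubit 0: amplitudes (a, b) of (|…0…⟩, |…1…⟩) become ((a + b)/√2, (a − b)/√2). Kets absent from the input have amplitude 0.
(|00⟩, |10⟩): (a, b) = (0, -0.7696) → (-0.5442, 0.5442)
(|01⟩, |11⟩): (a, b) = (-0.6385, 0) → (-0.4515, -0.4515)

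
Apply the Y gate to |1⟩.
-i|0⟩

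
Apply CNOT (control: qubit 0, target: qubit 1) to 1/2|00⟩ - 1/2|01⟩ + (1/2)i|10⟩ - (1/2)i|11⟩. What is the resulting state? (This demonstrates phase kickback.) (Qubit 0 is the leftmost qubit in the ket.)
1/2|00⟩ - 1/2|01⟩ - (1/2)i|10⟩ + (1/2)i|11⟩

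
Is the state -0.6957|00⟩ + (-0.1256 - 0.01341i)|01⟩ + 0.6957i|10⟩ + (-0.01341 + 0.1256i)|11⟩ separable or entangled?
Separable

Writing the state as a|00⟩ + b|01⟩ + c|10⟩ + d|11⟩, it is a product state iff ad − bc = 0.
Here (a, b, c, d) = (-0.6957, (-0.1256 - 0.01341i), 0.6957i, (-0.01341 + 0.1256i)): ad − bc = (-0.6957)(-0.01341 + 0.1256i) − (-0.1256 - 0.01341i)(0.6957i) = 0, so the state is separable.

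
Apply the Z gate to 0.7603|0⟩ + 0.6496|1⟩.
0.7603|0⟩ - 0.6496|1⟩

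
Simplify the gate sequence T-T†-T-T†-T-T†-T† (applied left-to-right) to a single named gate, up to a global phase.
T†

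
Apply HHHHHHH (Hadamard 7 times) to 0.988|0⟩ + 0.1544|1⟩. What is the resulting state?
0.8078|0⟩ + 0.5894|1⟩

H² = I, so H^7 = H: a single Hadamard. With (a, b) = (0.988, 0.1544), H gives ((a + b)/√2, (a − b)/√2) = (0.8078, 0.5894).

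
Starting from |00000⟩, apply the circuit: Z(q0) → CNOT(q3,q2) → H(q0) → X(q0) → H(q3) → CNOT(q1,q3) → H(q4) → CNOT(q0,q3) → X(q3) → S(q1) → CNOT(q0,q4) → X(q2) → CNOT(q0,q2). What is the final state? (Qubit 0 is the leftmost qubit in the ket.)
1/√8|00100⟩ + 1/√8|00101⟩ + 1/√8|00110⟩ + 1/√8|00111⟩ + 1/√8|10000⟩ + 1/√8|10001⟩ + 1/√8|10010⟩ + 1/√8|10011⟩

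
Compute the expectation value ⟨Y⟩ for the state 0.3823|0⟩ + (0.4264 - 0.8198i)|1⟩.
-0.6268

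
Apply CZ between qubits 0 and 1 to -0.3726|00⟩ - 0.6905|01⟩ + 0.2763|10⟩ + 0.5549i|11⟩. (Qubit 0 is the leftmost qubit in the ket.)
-0.3726|00⟩ - 0.6905|01⟩ + 0.2763|10⟩ - 0.5549i|11⟩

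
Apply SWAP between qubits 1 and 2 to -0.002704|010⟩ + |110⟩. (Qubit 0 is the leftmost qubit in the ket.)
-0.002704|001⟩ + |101⟩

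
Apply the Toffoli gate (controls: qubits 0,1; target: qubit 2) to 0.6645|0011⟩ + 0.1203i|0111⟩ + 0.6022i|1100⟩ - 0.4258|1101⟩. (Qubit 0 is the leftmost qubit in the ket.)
0.6645|0011⟩ + 0.1203i|0111⟩ + 0.6022i|1110⟩ - 0.4258|1111⟩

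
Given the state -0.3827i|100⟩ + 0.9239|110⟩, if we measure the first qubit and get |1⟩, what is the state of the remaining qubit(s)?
-0.3827i|00⟩ + 0.9239|10⟩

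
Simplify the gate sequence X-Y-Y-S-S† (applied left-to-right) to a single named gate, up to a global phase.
X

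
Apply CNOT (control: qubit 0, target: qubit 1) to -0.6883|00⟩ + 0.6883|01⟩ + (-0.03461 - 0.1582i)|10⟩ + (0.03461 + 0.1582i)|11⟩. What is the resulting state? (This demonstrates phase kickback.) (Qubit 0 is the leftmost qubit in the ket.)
-0.6883|00⟩ + 0.6883|01⟩ + (0.03461 + 0.1582i)|10⟩ + (-0.03461 - 0.1582i)|11⟩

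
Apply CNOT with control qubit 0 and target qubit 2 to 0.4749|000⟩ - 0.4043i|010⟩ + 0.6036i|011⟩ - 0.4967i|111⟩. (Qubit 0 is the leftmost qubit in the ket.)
0.4749|000⟩ - 0.4043i|010⟩ + 0.6036i|011⟩ - 0.4967i|110⟩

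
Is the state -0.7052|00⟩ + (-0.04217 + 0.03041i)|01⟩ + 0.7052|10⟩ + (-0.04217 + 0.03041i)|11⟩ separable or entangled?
Entangled

Writing the state as a|00⟩ + b|01⟩ + c|10⟩ + d|11⟩, it is a product state iff ad − bc = 0.
Here (a, b, c, d) = (-0.7052, (-0.04217 + 0.03041i), 0.7052, (-0.04217 + 0.03041i)): ad − bc = (-0.7052)(-0.04217 + 0.03041i) − (-0.04217 + 0.03041i)(0.7052) = (0.05948 - 0.04289i) ≠ 0, so the state is entangled.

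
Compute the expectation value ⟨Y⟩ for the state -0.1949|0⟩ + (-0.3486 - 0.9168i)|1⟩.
0.3574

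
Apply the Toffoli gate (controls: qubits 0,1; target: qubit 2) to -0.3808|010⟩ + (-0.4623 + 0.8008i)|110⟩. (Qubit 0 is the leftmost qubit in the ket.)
-0.3808|010⟩ + (-0.4623 + 0.8008i)|111⟩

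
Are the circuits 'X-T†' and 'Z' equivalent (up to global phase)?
No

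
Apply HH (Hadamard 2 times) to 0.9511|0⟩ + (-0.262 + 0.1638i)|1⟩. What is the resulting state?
0.9511|0⟩ + (-0.262 + 0.1638i)|1⟩

H² = I, so an even number of Hadamards cancels: H^2 = I and the state is unchanged.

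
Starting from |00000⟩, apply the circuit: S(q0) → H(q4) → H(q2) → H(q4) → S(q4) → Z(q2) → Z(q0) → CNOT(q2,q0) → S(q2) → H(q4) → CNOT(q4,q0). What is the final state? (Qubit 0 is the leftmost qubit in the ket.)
1/2|00000⟩ - (1/2)i|00101⟩ + 1/2|10001⟩ - (1/2)i|10100⟩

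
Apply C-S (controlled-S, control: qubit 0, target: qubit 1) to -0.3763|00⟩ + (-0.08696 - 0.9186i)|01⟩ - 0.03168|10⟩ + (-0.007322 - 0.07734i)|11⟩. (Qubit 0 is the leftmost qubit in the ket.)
-0.3763|00⟩ + (-0.08696 - 0.9186i)|01⟩ - 0.03168|10⟩ + (0.07734 - 0.007322i)|11⟩

C-S leaves the control-|0⟩ kets |00⟩, |01⟩ unchanged and applies S to qubit 1 on the control-|1⟩ pair (|10⟩, |11⟩).
S = [[1, 0], [0, i]].
With a = amp(|10⟩) = -0.03168 and b = amp(|11⟩) = (-0.007322 - 0.07734i):
new amp(|10⟩) = (1)·a = -0.03168
new amp(|11⟩) = (i)·b = (0.07734 - 0.007322i)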